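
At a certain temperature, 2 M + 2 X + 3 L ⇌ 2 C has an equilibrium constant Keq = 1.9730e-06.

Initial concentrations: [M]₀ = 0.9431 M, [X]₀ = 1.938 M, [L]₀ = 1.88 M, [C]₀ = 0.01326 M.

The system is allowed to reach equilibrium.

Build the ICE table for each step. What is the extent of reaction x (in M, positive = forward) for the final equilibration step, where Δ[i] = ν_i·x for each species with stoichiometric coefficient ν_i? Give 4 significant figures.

x = -0.003261 M

Q₀ = 7.9212e-06 vs Keq = 1.9730e-06 ⇒ Q>K, reverse
Step 1:
                   M          X          L          C
  init        0.9431      1.938       1.88    0.01326
  Δ         0.006522   0.006522   0.009783  -0.006522
  eq          0.9496      1.945       1.89   0.006738
  solve Keq expr → x = -0.003261; check Q = 1.9730e-06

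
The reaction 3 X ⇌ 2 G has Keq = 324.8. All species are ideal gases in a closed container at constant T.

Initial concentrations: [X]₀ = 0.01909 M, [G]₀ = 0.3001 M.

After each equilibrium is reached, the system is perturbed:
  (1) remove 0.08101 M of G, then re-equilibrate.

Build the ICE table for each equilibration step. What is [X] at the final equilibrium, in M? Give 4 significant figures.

Q₀ = 1.2945e+04 vs Keq = 324.8 ⇒ Q>K, reverse
Step 1:
                    X           G
  Initial     0.01909      0.3001
  Change        0.042      -0.028
  Equil       0.06109      0.2721
  solve Keq expr → x = -0.014; check Q = 324.8
Then remove 0.08101 M of G.
Step 2:
                    X           G
  Initial     0.06109      0.1911
  Change     -0.01154    0.007691
  Equil       0.04955      0.1988
  solve Keq expr → x = 0.003846; check Q = 324.8

[X]_eq = 0.04955 M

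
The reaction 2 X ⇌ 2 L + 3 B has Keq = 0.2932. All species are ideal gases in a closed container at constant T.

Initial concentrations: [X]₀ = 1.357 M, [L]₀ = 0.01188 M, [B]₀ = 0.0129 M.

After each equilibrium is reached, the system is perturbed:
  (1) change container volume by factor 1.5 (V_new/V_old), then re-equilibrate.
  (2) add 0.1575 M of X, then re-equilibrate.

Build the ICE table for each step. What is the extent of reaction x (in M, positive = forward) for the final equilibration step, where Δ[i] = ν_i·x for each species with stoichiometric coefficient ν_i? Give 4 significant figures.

Q₀ = 1.6453e-10 vs Keq = 0.2932 ⇒ Q<K, forward
Step 1:
                    X           L           B
  init          1.357     0.01188      0.0129
  Δ           -0.5524      0.5524      0.8287
  eq           0.8046      0.5643      0.8416
  solve Keq expr → x = 0.2762; check Q = 0.2932
Then change container volume by factor 1.5 (V_new/V_old).
Step 2:
                    X           L           B
  init         0.5364      0.3762       0.561
  Δ          -0.07521     0.07521      0.1128
  eq           0.4612      0.4514      0.6739
  solve Keq expr → x = 0.03761; check Q = 0.2932
Then add 0.1575 M of X.
Step 3:
                    X           L           B
  init         0.6187      0.4514      0.6739
  Δ          -0.04207     0.04207     0.06311
  eq           0.5766      0.4935       0.737
  solve Keq expr → x = 0.02104; check Q = 0.2932

x = 0.02104 M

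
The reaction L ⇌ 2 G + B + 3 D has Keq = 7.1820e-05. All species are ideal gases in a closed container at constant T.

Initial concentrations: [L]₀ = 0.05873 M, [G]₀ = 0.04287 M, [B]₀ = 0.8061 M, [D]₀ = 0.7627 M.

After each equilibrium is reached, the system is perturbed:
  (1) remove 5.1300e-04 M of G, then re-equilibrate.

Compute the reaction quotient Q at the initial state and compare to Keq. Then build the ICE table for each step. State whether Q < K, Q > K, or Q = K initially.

Q₀ = 0.01119; Q > K (proceeds reverse)

Q₀ = 0.01119 vs Keq = 7.1820e-05 ⇒ Q>K, reverse
Step 1:
                   L          G          B          D
  I          0.05873    0.04287     0.8061     0.7627
  C          0.01918   -0.03837   -0.01918   -0.05755
  E          0.07791   0.004503     0.7869     0.7052
  solve Keq expr → x = -0.01918; check Q = 7.1820e-05
Then remove 5.1300e-04 M of G.
Step 2:
                   L          G          B          D
  I          0.07791    0.00399     0.7869     0.7052
  C       -2.4898e-04 4.9795e-04 2.4898e-04 7.4693e-04
  E          0.07766   0.004488     0.7872     0.7059
  solve Keq expr → x = 2.4898e-04; check Q = 7.1820e-05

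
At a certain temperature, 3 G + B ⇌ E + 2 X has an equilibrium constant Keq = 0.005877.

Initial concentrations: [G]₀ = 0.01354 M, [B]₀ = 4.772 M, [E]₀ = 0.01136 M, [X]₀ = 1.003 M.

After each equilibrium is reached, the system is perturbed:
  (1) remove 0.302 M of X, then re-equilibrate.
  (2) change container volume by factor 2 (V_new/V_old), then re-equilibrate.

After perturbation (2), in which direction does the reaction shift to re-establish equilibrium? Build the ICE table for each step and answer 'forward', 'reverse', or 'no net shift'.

Q₀ = 964.8 vs Keq = 0.005877 ⇒ Q>K, reverse
Step 1:
                    G           B           E           X
  I           0.01354       4.772     0.01136       1.003
  C           0.03407     0.01136    -0.01136    -0.02271
  E           0.04761       4.783  3.1571e-06      0.9803
  solve Keq expr → x = -0.01136; check Q = 0.005877
Then remove 0.302 M of X.
Step 2:
                    G           B           E           X
  I           0.04761       4.783  3.1571e-06      0.6783
  C       -1.0298e-05 -3.4328e-06  3.4328e-06  6.8656e-06
  E            0.0476       4.783  6.5899e-06      0.6783
  solve Keq expr → x = 3.4328e-06; check Q = 0.005877
Then change container volume by factor 2 (V_new/V_old).
Step 3:
                    G           B           E           X
  I            0.0238       2.392  3.2950e-06      0.3391
  C        4.9393e-06  1.6464e-06 -1.6464e-06 -3.2928e-06
  E           0.02381       2.392  1.6485e-06      0.3391
  solve Keq expr → x = -1.6464e-06; check Q = 0.005877

Direction: reverse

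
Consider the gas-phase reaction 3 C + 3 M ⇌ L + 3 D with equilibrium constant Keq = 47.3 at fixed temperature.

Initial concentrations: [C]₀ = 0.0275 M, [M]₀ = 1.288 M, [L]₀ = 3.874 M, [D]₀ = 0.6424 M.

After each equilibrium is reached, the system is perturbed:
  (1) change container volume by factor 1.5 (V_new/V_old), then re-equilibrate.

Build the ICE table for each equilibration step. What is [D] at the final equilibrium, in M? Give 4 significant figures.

[D]_eq = 0.3211 M

Q₀ = 2.3112e+04 vs Keq = 47.3 ⇒ Q>K, reverse
Step 1:
                   C          M          L          D
  Initial     0.0275      1.288      3.874     0.6424
  Change      0.1292     0.1292   -0.04306    -0.1292
  Equil       0.1567      1.417      3.831     0.5132
  solve Keq expr → x = -0.04306; check Q = 47.3
Then change container volume by factor 1.5 (V_new/V_old).
Step 2:
                   C          M          L          D
  Initial     0.1045     0.9448      2.554     0.3421
  Change     0.02107    0.02107  -0.007024   -0.02107
  Equil       0.1255     0.9659      2.547     0.3211
  solve Keq expr → x = -0.007024; check Q = 47.3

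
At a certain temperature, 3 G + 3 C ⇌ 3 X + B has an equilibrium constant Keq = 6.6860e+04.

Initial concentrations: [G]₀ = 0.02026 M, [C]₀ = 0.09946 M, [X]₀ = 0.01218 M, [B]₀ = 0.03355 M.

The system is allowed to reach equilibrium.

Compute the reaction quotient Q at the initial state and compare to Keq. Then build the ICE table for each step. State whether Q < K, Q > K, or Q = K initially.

Q₀ = 7.409; Q < K (proceeds forward)

Q₀ = 7.409 vs Keq = 6.6860e+04 ⇒ Q<K, forward
Step 1:
                  G         C         X         B
  init      0.02026   0.09946   0.01218   0.03355
  Δ        -0.01726  -0.01726   0.01726  0.005753
  eq          0.003    0.0822   0.02944    0.0393
  solve Keq expr → x = 0.005753; check Q = 6.6860e+04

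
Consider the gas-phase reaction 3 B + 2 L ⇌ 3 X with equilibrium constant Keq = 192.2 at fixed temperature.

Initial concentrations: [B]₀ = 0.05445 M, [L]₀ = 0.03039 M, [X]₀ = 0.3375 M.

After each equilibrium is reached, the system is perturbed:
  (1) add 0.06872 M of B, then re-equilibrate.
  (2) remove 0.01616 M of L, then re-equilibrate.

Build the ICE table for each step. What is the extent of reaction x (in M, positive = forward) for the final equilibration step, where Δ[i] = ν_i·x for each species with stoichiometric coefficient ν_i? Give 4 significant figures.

Q₀ = 2.5785e+05 vs Keq = 192.2 ⇒ Q>K, reverse
Step 1:
                   B          L          X
  I          0.05445    0.03039     0.3375
  C           0.1156    0.07709    -0.1156
  E           0.1701     0.1075     0.2219
  solve Keq expr → x = -0.03854; check Q = 192.2
Then add 0.06872 M of B.
Step 2:
                   B          L          X
  I           0.2388     0.1075     0.2219
  C         -0.02571   -0.01714    0.02571
  E           0.2131    0.09034     0.2476
  solve Keq expr → x = 0.00857; check Q = 192.2
Then remove 0.01616 M of L.
Step 3:
                   B          L          X
  I           0.2131    0.07418     0.2476
  C          0.00908   0.006054   -0.00908
  E           0.2222    0.08023     0.2385
  solve Keq expr → x = -0.003027; check Q = 192.2

x = -0.003027 M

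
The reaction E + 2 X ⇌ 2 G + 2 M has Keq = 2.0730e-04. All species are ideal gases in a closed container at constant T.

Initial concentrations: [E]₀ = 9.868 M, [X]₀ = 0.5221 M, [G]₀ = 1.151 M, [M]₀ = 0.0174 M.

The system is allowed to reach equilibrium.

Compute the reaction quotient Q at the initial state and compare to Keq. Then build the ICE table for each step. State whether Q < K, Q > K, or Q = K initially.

Q₀ = 1.4911e-04 vs Keq = 2.0730e-04 ⇒ Q<K, forward
Step 1:
                   E          X          G          M
  Initial      9.868     0.5221      1.151     0.0174
  Change   -0.001473  -0.002947   0.002947   0.002947
  Equil        9.867     0.5192      1.154    0.02035
  solve Keq expr → x = 0.001473; check Q = 2.0730e-04

Q₀ = 1.4911e-04; Q < K (proceeds forward)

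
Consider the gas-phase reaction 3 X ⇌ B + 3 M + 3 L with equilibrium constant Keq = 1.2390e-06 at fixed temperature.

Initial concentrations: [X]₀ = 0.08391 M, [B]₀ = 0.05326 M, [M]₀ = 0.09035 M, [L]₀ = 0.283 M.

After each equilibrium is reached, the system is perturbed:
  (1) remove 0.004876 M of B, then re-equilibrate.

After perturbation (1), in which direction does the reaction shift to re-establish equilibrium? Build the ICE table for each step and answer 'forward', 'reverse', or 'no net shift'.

Direction: forward

Q₀ = 0.001507 vs Keq = 1.2390e-06 ⇒ Q>K, reverse
Step 1:
                    X           B           M           L
  I           0.08391     0.05326     0.09035       0.283
  C           0.06659     -0.0222    -0.06659    -0.06659
  E            0.1505     0.03106     0.02376      0.2164
  solve Keq expr → x = -0.0222; check Q = 1.2390e-06
Then remove 0.004876 M of B.
Step 2:
                    X           B           M           L
  I            0.1505     0.02619     0.02376      0.2164
  C         -0.001004  3.3452e-04    0.001004    0.001004
  E            0.1495     0.02652     0.02476      0.2174
  solve Keq expr → x = 3.3452e-04; check Q = 1.2390e-06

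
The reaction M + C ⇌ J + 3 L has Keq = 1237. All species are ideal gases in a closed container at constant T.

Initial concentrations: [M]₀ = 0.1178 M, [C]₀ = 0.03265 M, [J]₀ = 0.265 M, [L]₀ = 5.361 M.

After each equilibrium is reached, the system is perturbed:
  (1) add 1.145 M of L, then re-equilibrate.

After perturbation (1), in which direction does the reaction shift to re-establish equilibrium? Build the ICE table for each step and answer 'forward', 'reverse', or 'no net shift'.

Q₀ = 1.0616e+04 vs Keq = 1237 ⇒ Q>K, reverse
Step 1:
                    M           C           J           L
  I            0.1178     0.03265       0.265       5.361
  C           0.07512     0.07512    -0.07512     -0.2254
  E            0.1929      0.1078      0.1899       5.136
  solve Keq expr → x = -0.07512; check Q = 1237
Then add 1.145 M of L.
Step 2:
                    M           C           J           L
  I            0.1929      0.1078      0.1899       6.281
  C           0.02992     0.02992    -0.02992    -0.08976
  E            0.2228      0.1377        0.16       6.191
  solve Keq expr → x = -0.02992; check Q = 1237

Direction: reverse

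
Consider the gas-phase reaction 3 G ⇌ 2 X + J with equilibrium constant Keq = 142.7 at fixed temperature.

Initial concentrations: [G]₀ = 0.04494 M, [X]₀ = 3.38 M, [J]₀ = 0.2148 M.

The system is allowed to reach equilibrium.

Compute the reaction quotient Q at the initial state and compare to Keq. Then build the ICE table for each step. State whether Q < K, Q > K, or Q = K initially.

Q₀ = 2.7038e+04; Q > K (proceeds reverse)

Q₀ = 2.7038e+04 vs Keq = 142.7 ⇒ Q>K, reverse
Step 1:
                  G         X         J
  I         0.04494      3.38    0.2148
  C          0.1808   -0.1205  -0.06027
  E          0.2257     3.259    0.1545
  solve Keq expr → x = -0.06027; check Q = 142.7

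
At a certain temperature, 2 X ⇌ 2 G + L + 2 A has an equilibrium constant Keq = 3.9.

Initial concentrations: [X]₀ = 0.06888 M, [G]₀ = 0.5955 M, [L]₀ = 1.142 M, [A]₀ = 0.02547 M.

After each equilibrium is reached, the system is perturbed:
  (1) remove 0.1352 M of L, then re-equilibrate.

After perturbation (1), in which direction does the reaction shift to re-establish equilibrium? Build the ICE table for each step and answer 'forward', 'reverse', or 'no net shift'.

Q₀ = 0.05537 vs Keq = 3.9 ⇒ Q<K, forward
Step 1:
                   X          G          L          A
  Initial    0.06888     0.5955      1.142    0.02547
  Change    -0.04444    0.04444    0.02222    0.04444
  Equil      0.02444     0.6399      1.164    0.06991
  solve Keq expr → x = 0.02222; check Q = 3.9
Then remove 0.1352 M of L.
Step 2:
                   X          G          L          A
  Initial    0.02444     0.6399      1.029    0.06991
  Change   -0.001067   0.001067 5.3362e-04   0.001067
  Equil      0.02338      0.641       1.03    0.07097
  solve Keq expr → x = 5.3362e-04; check Q = 3.9

Direction: forward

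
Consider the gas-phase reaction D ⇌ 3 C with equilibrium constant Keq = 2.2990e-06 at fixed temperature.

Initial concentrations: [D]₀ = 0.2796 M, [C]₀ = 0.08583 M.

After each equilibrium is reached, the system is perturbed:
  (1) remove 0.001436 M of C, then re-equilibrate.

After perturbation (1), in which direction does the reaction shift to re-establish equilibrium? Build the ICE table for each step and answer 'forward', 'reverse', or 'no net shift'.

Direction: forward

Q₀ = 0.002261 vs Keq = 2.2990e-06 ⇒ Q>K, reverse
Step 1:
                    D           C
  I            0.2796     0.08583
  C           0.02565    -0.07694
  E            0.3052    0.008886
  solve Keq expr → x = -0.02565; check Q = 2.2990e-06
Then remove 0.001436 M of C.
Step 2:
                    D           C
  I            0.3052     0.00745
  C       -4.7712e-04    0.001431
  E            0.3048    0.008882
  solve Keq expr → x = 4.7712e-04; check Q = 2.2990e-06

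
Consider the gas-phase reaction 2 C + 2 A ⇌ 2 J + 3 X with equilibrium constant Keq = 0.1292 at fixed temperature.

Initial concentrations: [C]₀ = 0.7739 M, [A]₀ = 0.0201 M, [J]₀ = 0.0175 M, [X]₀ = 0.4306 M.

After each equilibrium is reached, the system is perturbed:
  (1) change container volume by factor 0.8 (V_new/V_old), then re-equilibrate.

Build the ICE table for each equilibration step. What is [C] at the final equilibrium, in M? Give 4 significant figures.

Q₀ = 0.1011 vs Keq = 0.1292 ⇒ Q<K, forward
Step 1:
                   C          A          J          X
  Initial     0.7739     0.0201     0.0175     0.4306
  Change   -0.001086  -0.001086   0.001086    0.00163
  Equil       0.7728    0.01901    0.01859     0.4322
  solve Keq expr → x = 5.4323e-04; check Q = 0.1292
Then change container volume by factor 0.8 (V_new/V_old).
Step 2:
                   C          A          J          X
  Initial      0.966    0.02377    0.02323     0.5403
  Change    0.001233   0.001233  -0.001233   -0.00185
  Equil       0.9673      0.025      0.022     0.5384
  solve Keq expr → x = -6.1674e-04; check Q = 0.1292

[C]_eq = 0.9673 M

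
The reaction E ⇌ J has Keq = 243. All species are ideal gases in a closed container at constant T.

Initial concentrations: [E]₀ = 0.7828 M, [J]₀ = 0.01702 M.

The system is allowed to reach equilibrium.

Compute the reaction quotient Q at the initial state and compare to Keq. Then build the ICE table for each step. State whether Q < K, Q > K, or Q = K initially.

Q₀ = 0.02174; Q < K (proceeds forward)

Q₀ = 0.02174 vs Keq = 243 ⇒ Q<K, forward
Step 1:
                   E          J
  Initial     0.7828    0.01702
  Change     -0.7795     0.7795
  Equil     0.003278     0.7965
  solve Keq expr → x = 0.7795; check Q = 243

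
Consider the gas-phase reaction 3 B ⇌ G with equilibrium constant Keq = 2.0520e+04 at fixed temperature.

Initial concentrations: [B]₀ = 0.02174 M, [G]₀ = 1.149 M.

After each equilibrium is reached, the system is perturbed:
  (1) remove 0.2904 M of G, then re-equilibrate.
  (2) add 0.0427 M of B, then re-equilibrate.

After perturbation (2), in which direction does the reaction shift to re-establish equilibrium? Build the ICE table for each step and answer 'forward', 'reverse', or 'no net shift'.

Direction: forward

Q₀ = 1.1183e+05 vs Keq = 2.0520e+04 ⇒ Q>K, reverse
Step 1:
                  B         G
  init      0.02174     1.149
  Δ         0.01646 -0.005485
  eq         0.0382     1.144
  solve Keq expr → x = -0.005485; check Q = 2.0520e+04
Then remove 0.2904 M of G.
Step 2:
                  B         G
  init       0.0382    0.8531
  Δ       -0.003538  0.001179
  eq        0.03466    0.8543
  solve Keq expr → x = 0.001179; check Q = 2.0520e+04
Then add 0.0427 M of B.
Step 3:
                  B         G
  init      0.07736    0.8543
  Δ        -0.04251   0.01417
  eq        0.03485    0.8685
  solve Keq expr → x = 0.01417; check Q = 2.0520e+04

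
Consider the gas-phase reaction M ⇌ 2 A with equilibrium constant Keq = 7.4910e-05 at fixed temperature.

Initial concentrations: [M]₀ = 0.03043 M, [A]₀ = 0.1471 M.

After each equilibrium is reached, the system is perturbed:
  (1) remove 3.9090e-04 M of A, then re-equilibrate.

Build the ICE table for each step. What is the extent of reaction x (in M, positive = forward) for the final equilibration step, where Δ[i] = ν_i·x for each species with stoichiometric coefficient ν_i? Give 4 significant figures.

x = 1.9414e-04 M

Q₀ = 0.7111 vs Keq = 7.4910e-05 ⇒ Q>K, reverse
Step 1:
                   M          A
  Initial    0.03043     0.1471
  Change     0.07216    -0.1443
  Equil       0.1026   0.002772
  solve Keq expr → x = -0.07216; check Q = 7.4910e-05
Then remove 3.9090e-04 M of A.
Step 2:
                   M          A
  Initial     0.1026   0.002381
  Change  -1.9414e-04 3.8828e-04
  Equil       0.1024    0.00277
  solve Keq expr → x = 1.9414e-04; check Q = 7.4910e-05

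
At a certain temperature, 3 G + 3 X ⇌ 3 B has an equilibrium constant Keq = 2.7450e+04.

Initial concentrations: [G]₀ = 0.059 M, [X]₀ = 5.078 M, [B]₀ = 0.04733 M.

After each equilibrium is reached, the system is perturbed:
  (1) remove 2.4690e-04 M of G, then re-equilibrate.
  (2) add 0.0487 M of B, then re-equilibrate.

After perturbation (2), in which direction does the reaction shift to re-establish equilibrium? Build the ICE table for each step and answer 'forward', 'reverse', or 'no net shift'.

Direction: reverse

Q₀ = 0.003943 vs Keq = 2.7450e+04 ⇒ Q<K, forward
Step 1:
                   G          X          B
  init         0.059      5.078    0.04733
  Δ          -0.0583    -0.0583     0.0583
  eq      6.9760e-04       5.02     0.1056
  solve Keq expr → x = 0.01943; check Q = 2.7450e+04
Then remove 2.4690e-04 M of G.
Step 2:
                   G          X          B
  init    4.5070e-04       5.02     0.1056
  Δ       2.4525e-04 2.4525e-04 -2.4525e-04
  eq      6.9594e-04       5.02     0.1054
  solve Keq expr → x = -8.1749e-05; check Q = 2.7450e+04
Then add 0.0487 M of B.
Step 3:
                   G          X          B
  init    6.9594e-04       5.02     0.1541
  Δ       3.1943e-04 3.1943e-04 -3.1943e-04
  eq        0.001015       5.02     0.1538
  solve Keq expr → x = -1.0648e-04; check Q = 2.7450e+04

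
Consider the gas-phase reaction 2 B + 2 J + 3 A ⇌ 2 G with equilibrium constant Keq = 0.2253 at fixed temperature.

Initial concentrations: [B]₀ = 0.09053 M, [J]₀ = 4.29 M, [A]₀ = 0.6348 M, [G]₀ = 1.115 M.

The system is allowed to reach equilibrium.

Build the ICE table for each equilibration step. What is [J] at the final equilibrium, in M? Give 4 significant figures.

Q₀ = 32.22 vs Keq = 0.2253 ⇒ Q>K, reverse
Step 1:
                  B         J         A         G
  init      0.09053      4.29    0.6348     1.115
  Δ          0.2733    0.2733      0.41   -0.2733
  eq         0.3639     4.563     1.045    0.8417
  solve Keq expr → x = -0.1367; check Q = 0.2253

[J]_eq = 4.563 M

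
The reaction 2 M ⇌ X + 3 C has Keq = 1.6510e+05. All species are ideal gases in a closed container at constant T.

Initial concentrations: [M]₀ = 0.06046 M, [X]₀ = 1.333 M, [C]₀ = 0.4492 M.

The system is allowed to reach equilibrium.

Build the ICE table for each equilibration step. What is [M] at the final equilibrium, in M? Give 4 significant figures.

Q₀ = 33.05 vs Keq = 1.6510e+05 ⇒ Q<K, forward
Step 1:
                   M          X          C
  Initial    0.06046      1.333     0.4492
  Change    -0.05933    0.02966    0.08899
  Equil     0.001134      1.363     0.5382
  solve Keq expr → x = 0.02966; check Q = 1.6510e+05

[M]_eq = 0.001134 M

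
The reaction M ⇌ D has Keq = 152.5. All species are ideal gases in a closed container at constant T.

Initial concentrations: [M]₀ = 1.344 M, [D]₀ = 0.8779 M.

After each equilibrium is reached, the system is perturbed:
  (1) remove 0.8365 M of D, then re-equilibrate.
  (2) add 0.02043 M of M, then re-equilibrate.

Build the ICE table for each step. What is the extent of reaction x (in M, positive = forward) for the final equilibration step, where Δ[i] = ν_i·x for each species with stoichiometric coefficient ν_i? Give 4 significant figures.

x = 0.0203 M

Q₀ = 0.6532 vs Keq = 152.5 ⇒ Q<K, forward
Step 1:
                    M           D
  Initial       1.344      0.8779
  Change        -1.33        1.33
  Equil       0.01447       2.207
  solve Keq expr → x = 1.33; check Q = 152.5
Then remove 0.8365 M of D.
Step 2:
                    M           D
  Initial     0.01447       1.371
  Change     -0.00545     0.00545
  Equil      0.009025       1.376
  solve Keq expr → x = 0.00545; check Q = 152.5
Then add 0.02043 M of M.
Step 3:
                    M           D
  Initial     0.02946       1.376
  Change      -0.0203      0.0203
  Equil      0.009159       1.397
  solve Keq expr → x = 0.0203; check Q = 152.5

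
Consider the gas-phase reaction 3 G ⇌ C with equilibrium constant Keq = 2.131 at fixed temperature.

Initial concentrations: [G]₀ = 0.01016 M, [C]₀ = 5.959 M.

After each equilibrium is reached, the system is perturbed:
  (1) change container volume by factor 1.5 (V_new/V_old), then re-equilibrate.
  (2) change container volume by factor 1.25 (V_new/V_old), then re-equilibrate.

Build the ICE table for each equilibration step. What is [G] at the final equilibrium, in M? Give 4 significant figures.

Q₀ = 5.6819e+06 vs Keq = 2.131 ⇒ Q>K, reverse
Step 1:
                   G          C
  Initial    0.01016      5.959
  Change       1.362     -0.454
  Equil        1.372      5.505
  solve Keq expr → x = -0.454; check Q = 2.131
Then change container volume by factor 1.5 (V_new/V_old).
Step 2:
                   G          C
  Initial     0.9147       3.67
  Change      0.2739    -0.0913
  Equil        1.189      3.579
  solve Keq expr → x = -0.0913; check Q = 2.131
Then change container volume by factor 1.25 (V_new/V_old).
Step 3:
                   G          C
  Initial     0.9509      2.863
  Change      0.1462   -0.04874
  Equil        1.097      2.814
  solve Keq expr → x = -0.04874; check Q = 2.131

[G]_eq = 1.097 M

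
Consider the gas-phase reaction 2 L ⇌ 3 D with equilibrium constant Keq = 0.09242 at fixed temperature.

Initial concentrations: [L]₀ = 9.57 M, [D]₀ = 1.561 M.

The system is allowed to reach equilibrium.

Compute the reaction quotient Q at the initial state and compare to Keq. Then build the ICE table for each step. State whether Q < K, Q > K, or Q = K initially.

Q₀ = 0.04153 vs Keq = 0.09242 ⇒ Q<K, forward
Step 1:
                    L           D
  Initial        9.57       1.561
  Change      -0.2904      0.4355
  Equil          9.28       1.997
  solve Keq expr → x = 0.1452; check Q = 0.09242

Q₀ = 0.04153; Q < K (proceeds forward)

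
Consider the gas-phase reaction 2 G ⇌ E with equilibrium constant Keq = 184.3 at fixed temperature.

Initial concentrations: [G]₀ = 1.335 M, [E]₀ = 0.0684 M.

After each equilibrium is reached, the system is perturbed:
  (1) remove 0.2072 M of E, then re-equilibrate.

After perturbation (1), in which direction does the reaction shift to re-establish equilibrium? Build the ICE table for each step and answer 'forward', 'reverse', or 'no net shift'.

Direction: forward

Q₀ = 0.03838 vs Keq = 184.3 ⇒ Q<K, forward
Step 1:
                  G         E
  Initial     1.335    0.0684
  Change     -1.273    0.6366
  Equil     0.06185     0.705
  solve Keq expr → x = 0.6366; check Q = 184.3
Then remove 0.2072 M of E.
Step 2:
                  G         E
  Initial   0.06185    0.4978
  Change  -0.009627  0.004813
  Equil     0.05222    0.5026
  solve Keq expr → x = 0.004813; check Q = 184.3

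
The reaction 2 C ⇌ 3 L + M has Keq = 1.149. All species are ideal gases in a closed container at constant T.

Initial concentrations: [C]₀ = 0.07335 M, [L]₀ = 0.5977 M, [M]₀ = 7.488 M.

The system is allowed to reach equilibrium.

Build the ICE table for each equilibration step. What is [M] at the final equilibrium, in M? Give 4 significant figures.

[M]_eq = 7.371 M

Q₀ = 297.2 vs Keq = 1.149 ⇒ Q>K, reverse
Step 1:
                  C         L         M
  Initial   0.07335    0.5977     7.488
  Change     0.2348   -0.3522   -0.1174
  Equil      0.3081    0.2455     7.371
  solve Keq expr → x = -0.1174; check Q = 1.149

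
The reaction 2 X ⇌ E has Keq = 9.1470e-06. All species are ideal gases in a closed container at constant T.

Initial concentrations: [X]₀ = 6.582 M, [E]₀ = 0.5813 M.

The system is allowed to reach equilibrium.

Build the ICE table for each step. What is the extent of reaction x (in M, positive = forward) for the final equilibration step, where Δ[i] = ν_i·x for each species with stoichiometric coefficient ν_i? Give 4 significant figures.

Q₀ = 0.01342 vs Keq = 9.1470e-06 ⇒ Q>K, reverse
Step 1:
                   X          E
  I            6.582     0.5813
  C            1.162    -0.5808
  E            7.744 5.4847e-04
  solve Keq expr → x = -0.5808; check Q = 9.1470e-06

x = -0.5808 M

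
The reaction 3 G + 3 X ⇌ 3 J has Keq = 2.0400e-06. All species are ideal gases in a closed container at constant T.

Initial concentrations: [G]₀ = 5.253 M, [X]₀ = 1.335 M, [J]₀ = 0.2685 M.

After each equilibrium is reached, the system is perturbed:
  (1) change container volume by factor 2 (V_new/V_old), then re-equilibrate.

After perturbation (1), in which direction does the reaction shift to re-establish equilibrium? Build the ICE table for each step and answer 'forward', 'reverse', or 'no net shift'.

Direction: reverse

Q₀ = 5.6126e-05 vs Keq = 2.0400e-06 ⇒ Q>K, reverse
Step 1:
                  G         X         J
  I           5.253     1.335    0.2685
  C          0.1654    0.1654   -0.1654
  E           5.418       1.5    0.1031
  solve Keq expr → x = -0.05513; check Q = 2.0400e-06
Then change container volume by factor 2 (V_new/V_old).
Step 2:
                  G         X         J
  I           2.709    0.7502   0.05155
  C         0.02469   0.02469  -0.02469
  E           2.734    0.7749   0.02687
  solve Keq expr → x = -0.008229; check Q = 2.0400e-06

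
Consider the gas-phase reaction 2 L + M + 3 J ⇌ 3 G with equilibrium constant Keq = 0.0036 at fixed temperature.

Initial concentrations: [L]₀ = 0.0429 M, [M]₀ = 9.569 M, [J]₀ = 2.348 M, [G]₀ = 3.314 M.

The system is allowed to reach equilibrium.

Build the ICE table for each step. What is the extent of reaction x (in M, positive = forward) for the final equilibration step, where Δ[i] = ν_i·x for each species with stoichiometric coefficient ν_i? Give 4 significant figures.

x = -0.5868 M

Q₀ = 159.7 vs Keq = 0.0036 ⇒ Q>K, reverse
Step 1:
                    L           M           J           G
  Initial      0.0429       9.569       2.348       3.314
  Change        1.174      0.5868        1.76       -1.76
  Equil         1.216       10.16       4.108       1.554
  solve Keq expr → x = -0.5868; check Q = 0.0036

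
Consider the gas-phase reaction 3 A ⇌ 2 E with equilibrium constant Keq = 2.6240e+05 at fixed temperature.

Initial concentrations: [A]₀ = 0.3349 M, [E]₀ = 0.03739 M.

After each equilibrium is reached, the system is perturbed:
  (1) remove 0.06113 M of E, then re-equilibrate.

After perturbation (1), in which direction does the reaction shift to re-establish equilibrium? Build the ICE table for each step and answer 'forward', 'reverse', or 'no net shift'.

Direction: forward

Q₀ = 0.03722 vs Keq = 2.6240e+05 ⇒ Q<K, forward
Step 1:
                   A          E
  I           0.3349    0.03739
  C          -0.3286     0.2191
  E         0.006305     0.2565
  solve Keq expr → x = 0.1095; check Q = 2.6240e+05
Then remove 0.06113 M of E.
Step 2:
                   A          E
  I         0.006305     0.1953
  C        -0.001034 6.8952e-04
  E         0.005271      0.196
  solve Keq expr → x = 3.4476e-04; check Q = 2.6240e+05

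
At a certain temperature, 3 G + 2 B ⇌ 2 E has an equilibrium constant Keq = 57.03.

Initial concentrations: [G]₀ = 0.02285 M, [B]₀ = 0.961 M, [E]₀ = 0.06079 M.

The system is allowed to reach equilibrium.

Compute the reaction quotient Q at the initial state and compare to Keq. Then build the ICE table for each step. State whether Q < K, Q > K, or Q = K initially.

Q₀ = 335.4 vs Keq = 57.03 ⇒ Q>K, reverse
Step 1:
                   G          B          E
  init       0.02285      0.961    0.06079
  Δ          0.01387   0.009243  -0.009243
  eq         0.03672     0.9702    0.05155
  solve Keq expr → x = -0.004622; check Q = 57.03

Q₀ = 335.4; Q > K (proceeds reverse)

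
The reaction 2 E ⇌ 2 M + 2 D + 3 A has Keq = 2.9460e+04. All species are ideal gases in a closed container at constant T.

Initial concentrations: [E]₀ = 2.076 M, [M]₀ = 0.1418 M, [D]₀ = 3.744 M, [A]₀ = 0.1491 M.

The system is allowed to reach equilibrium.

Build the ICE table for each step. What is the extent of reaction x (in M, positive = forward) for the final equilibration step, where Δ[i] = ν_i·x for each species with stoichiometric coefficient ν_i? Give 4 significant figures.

x = 0.8911 M

Q₀ = 2.1677e-04 vs Keq = 2.9460e+04 ⇒ Q<K, forward
Step 1:
                  E         M         D         A
  I           2.076    0.1418     3.744    0.1491
  C          -1.782     1.782     1.782     2.673
  E          0.2937     1.924     5.526     2.822
  solve Keq expr → x = 0.8911; check Q = 2.9460e+04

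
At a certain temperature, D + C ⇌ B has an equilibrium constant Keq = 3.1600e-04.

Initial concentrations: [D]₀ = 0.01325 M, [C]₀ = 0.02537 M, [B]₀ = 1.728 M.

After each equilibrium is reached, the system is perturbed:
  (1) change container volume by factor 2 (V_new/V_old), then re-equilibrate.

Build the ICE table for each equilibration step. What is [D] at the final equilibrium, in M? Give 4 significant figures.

Q₀ = 5141 vs Keq = 3.1600e-04 ⇒ Q>K, reverse
Step 1:
                  D         C         B
  Initial   0.01325   0.02537     1.728
  Change      1.727     1.727    -1.727
  Equil        1.74     1.752 9.6370e-04
  solve Keq expr → x = -1.727; check Q = 3.1600e-04
Then change container volume by factor 2 (V_new/V_old).
Step 2:
                  D         C         B
  Initial    0.8701    0.8762 4.8185e-04
  Change  2.4079e-04 2.4079e-04 -2.4079e-04
  Equil      0.8704    0.8764 2.4106e-04
  solve Keq expr → x = -2.4079e-04; check Q = 3.1600e-04

[D]_eq = 0.8704 M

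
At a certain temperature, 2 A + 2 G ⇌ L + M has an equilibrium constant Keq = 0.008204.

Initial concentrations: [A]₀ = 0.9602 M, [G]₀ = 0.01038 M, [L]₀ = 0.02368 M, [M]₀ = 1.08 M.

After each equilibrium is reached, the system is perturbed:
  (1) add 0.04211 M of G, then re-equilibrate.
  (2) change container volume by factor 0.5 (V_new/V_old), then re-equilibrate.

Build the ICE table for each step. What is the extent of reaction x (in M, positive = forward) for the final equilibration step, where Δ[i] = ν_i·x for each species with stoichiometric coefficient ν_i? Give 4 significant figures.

Q₀ = 257.4 vs Keq = 0.008204 ⇒ Q>K, reverse
Step 1:
                   A          G          L          M
  Initial     0.9602    0.01038    0.02368       1.08
  Change     0.04731    0.04731   -0.02365   -0.02365
  Equil        1.008    0.05769 2.6235e-05      1.056
  solve Keq expr → x = -0.02365; check Q = 0.008204
Then add 0.04211 M of G.
Step 2:
                   A          G          L          M
  Initial      1.008     0.0998 2.6235e-05      1.056
  Change  -1.0419e-04 -1.0419e-04 5.2097e-05 5.2097e-05
  Equil        1.007    0.09969 7.8332e-05      1.056
  solve Keq expr → x = 5.2097e-05; check Q = 0.008204
Then change container volume by factor 0.5 (V_new/V_old).
Step 3:
                   A          G          L          M
  Initial      2.015     0.1994 1.5666e-04      2.113
  Change  -9.2694e-04 -9.2694e-04 4.6347e-04 4.6347e-04
  Equil        2.014     0.1985 6.2013e-04      2.113
  solve Keq expr → x = 4.6347e-04; check Q = 0.008204

x = 4.6347e-04 M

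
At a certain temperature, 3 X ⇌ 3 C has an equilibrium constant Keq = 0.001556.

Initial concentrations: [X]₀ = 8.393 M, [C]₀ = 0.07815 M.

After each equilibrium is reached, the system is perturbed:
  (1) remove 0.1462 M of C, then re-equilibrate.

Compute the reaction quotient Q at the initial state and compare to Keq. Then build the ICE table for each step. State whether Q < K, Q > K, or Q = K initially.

Q₀ = 8.0730e-07; Q < K (proceeds forward)

Q₀ = 8.0730e-07 vs Keq = 0.001556 ⇒ Q<K, forward
Step 1:
                    X           C
  I             8.393     0.07815
  C           -0.8015      0.8015
  E             7.591      0.8797
  solve Keq expr → x = 0.2672; check Q = 0.001556
Then remove 0.1462 M of C.
Step 2:
                    X           C
  I             7.591      0.7335
  C            -0.131       0.131
  E              7.46      0.8645
  solve Keq expr → x = 0.04367; check Q = 0.001556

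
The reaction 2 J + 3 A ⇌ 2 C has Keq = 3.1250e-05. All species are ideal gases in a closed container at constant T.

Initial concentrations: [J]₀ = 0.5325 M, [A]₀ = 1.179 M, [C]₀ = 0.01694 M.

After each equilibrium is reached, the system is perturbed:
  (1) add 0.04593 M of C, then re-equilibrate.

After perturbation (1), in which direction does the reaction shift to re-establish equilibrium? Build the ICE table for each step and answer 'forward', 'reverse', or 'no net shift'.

Direction: reverse

Q₀ = 6.1751e-04 vs Keq = 3.1250e-05 ⇒ Q>K, reverse
Step 1:
                  J         A         C
  Initial    0.5325     1.179   0.01694
  Change    0.01294   0.01941  -0.01294
  Equil      0.5454     1.198     0.004
  solve Keq expr → x = -0.00647; check Q = 3.1250e-05
Then add 0.04593 M of C.
Step 2:
                  J         A         C
  Initial    0.5454     1.198   0.04993
  Change    0.04523   0.06784  -0.04523
  Equil      0.5907     1.266  0.004705
  solve Keq expr → x = -0.02261; check Q = 3.1250e-05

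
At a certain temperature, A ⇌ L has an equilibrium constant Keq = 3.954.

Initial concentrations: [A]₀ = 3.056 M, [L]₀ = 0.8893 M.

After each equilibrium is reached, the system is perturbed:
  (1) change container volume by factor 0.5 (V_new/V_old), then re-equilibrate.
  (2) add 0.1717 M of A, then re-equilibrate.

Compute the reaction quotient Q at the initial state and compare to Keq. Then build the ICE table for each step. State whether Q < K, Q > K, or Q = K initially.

Q₀ = 0.291 vs Keq = 3.954 ⇒ Q<K, forward
Step 1:
                   A          L
  init         3.056     0.8893
  Δ            -2.26       2.26
  eq          0.7964      3.149
  solve Keq expr → x = 2.26; check Q = 3.954
Then change container volume by factor 0.5 (V_new/V_old).
Step 2:
                   A          L
  init         1.593      6.298
  Δ                0          0
  eq           1.593      6.298
  solve Keq expr → x = 0; check Q = 3.954
Then add 0.1717 M of A.
Step 3:
                   A          L
  init         1.764      6.298
  Δ           -0.137      0.137
  eq           1.627      6.435
  solve Keq expr → x = 0.137; check Q = 3.954

Q₀ = 0.291; Q < K (proceeds forward)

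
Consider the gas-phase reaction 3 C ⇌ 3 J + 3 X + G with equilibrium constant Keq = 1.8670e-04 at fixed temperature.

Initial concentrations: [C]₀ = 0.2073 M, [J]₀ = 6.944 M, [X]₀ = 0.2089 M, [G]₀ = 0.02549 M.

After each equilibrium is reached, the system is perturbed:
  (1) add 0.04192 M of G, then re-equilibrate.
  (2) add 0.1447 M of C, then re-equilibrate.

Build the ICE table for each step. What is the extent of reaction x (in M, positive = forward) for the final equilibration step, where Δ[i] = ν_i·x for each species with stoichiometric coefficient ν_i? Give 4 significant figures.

Q₀ = 8.734 vs Keq = 1.8670e-04 ⇒ Q>K, reverse
Step 1:
                    C           J           X           G
  init         0.2073       6.944      0.2089     0.02549
  Δ           0.07645    -0.07645    -0.07645    -0.02548
  eq           0.2838       6.868      0.1324  5.6681e-06
  solve Keq expr → x = -0.02548; check Q = 1.8670e-04
Then add 0.04192 M of G.
Step 2:
                    C           J           X           G
  init         0.2838       6.868      0.1324     0.04193
  Δ            0.1122     -0.1122     -0.1122     -0.0374
  eq           0.3959       6.755     0.02025    0.004527
  solve Keq expr → x = -0.0374; check Q = 1.8670e-04
Then add 0.1447 M of C.
Step 3:
                    C           J           X           G
  init         0.5406       6.755     0.02025    0.004527
  Δ         -0.004605    0.004605    0.004605    0.001535
  eq            0.536        6.76     0.02486    0.006062
  solve Keq expr → x = 0.001535; check Q = 1.8670e-04

x = 0.001535 M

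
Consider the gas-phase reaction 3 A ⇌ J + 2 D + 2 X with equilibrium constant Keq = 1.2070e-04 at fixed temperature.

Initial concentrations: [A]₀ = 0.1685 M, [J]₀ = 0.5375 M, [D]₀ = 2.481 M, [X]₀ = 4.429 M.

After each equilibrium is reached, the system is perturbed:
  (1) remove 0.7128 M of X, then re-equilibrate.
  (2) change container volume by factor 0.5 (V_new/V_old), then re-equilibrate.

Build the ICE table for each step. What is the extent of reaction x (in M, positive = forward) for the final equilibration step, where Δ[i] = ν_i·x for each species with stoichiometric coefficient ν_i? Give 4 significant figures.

Q₀ = 1.3566e+04 vs Keq = 1.2070e-04 ⇒ Q>K, reverse
Step 1:
                   A          J          D          X
  init        0.1685     0.5375      2.481      4.429
  Δ            1.612    -0.5375     -1.075     -1.075
  eq           1.781 3.0654e-05      1.406      3.354
  solve Keq expr → x = -0.5375; check Q = 1.2070e-04
Then remove 0.7128 M of X.
Step 2:
                   A          J          D          X
  init         1.781 3.0654e-05      1.406      2.641
  Δ       -5.6306e-05 1.8769e-05 3.7538e-05 3.7538e-05
  eq           1.781 4.9422e-05      1.406      2.641
  solve Keq expr → x = 1.8769e-05; check Q = 1.2070e-04
Then change container volume by factor 0.5 (V_new/V_old).
Step 3:
                   A          J          D          X
  init         3.562 9.8845e-05      2.812      5.283
  Δ       2.2237e-04 -7.4125e-05 -1.4825e-04 -1.4825e-04
  eq           3.562 2.4720e-05      2.812      5.282
  solve Keq expr → x = -7.4125e-05; check Q = 1.2070e-04

x = -7.4125e-05 M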